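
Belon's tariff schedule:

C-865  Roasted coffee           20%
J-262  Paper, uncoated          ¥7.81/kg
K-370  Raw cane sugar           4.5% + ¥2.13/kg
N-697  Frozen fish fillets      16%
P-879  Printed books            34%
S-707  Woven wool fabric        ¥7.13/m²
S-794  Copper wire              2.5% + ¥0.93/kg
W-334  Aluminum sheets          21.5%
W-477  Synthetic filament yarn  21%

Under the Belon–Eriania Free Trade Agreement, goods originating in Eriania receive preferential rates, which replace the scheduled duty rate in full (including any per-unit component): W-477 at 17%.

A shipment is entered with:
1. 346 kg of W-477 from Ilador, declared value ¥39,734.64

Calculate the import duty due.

Line 1 (W-477, Ilador, 346 kg, ¥39,734.64):
Base rate for W-477 is 21%.
W-477 has an FTA preferential rate, but origin Ilador is not Eriania; base rate stands.
Duty = ¥39,734.64 × 21% = ¥8,344.27.

¥8,344.27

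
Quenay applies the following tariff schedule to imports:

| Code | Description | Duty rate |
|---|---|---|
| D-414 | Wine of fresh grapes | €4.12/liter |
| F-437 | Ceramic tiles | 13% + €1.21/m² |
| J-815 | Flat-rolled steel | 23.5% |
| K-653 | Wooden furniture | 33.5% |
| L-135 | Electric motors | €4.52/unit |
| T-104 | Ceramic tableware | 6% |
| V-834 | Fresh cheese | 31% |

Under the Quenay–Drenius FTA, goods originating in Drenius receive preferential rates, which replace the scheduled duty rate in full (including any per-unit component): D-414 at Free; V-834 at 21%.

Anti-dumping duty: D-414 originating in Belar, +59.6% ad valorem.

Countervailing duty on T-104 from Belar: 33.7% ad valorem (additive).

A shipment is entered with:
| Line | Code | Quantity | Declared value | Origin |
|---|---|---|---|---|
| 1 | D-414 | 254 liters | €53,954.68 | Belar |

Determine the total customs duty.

Line 1 (D-414, Belar, 254 liters, €53,954.68):
Base rate for D-414 is €4.12/liter.
D-414 has an FTA preferential rate, but origin Belar is not Drenius; base rate stands.
Additional duty on D-414 from Belar: +59.6% ad valorem. Applied ad valorem rate = 59.6%.
Duty = €53,954.68 × 59.6% + 254 × €4.12 = €33,203.47.

€33,203.47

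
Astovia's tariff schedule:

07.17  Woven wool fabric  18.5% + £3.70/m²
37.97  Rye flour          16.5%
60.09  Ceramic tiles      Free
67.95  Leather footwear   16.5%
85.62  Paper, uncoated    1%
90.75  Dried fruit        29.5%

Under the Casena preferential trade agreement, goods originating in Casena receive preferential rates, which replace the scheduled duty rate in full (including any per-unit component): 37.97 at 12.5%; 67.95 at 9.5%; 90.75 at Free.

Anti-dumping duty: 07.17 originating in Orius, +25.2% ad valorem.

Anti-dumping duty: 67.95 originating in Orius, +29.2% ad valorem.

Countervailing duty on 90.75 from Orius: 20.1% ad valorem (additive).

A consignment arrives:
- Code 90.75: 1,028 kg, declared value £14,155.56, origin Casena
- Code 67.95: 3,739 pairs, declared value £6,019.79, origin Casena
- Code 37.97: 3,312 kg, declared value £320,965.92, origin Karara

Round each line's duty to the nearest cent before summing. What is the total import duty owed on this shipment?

£53,531.26

Line 1 (90.75, Casena, 1,028 kg, £14,155.56):
Base rate for 90.75 is 29.5%.
Origin Casena qualifies under the Astovia–Casena agreement and 90.75 is covered: preferential rate Free applies instead.
The additional-duty order on 90.75 targets Orius, not Casena; it does not apply.
Duty = £14,155.56 × 0% = £0.00.
Line 2 (67.95, Casena, 3,739 pairs, £6,019.79):
Base rate for 67.95 is 16.5%.
Origin Casena qualifies under the Astovia–Casena agreement and 67.95 is covered: preferential rate 9.5% applies instead.
The additional-duty order on 67.95 targets Orius, not Casena; it does not apply.
Duty = £6,019.79 × 9.5% = £571.88.
Line 3 (37.97, Karara, 3,312 kg, £320,965.92):
Base rate for 37.97 is 16.5%.
37.97 has an FTA preferential rate, but origin Karara is not Casena; base rate stands.
Duty = £320,965.92 × 16.5% = £52,959.38.
Total = £0.00 + £571.88 + £52,959.38 = £53,531.26.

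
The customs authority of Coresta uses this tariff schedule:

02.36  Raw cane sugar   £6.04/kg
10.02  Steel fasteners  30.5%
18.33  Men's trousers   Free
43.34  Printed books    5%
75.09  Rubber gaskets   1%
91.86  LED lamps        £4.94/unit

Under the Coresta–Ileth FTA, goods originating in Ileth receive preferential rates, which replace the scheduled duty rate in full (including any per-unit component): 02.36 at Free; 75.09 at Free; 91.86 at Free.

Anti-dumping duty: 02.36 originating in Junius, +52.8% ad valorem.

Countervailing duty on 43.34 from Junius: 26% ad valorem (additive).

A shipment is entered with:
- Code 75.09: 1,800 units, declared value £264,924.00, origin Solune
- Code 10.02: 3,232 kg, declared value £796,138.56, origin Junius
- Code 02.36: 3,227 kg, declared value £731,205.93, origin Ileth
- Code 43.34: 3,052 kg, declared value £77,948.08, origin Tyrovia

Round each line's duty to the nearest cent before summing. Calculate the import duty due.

Line 1 (75.09, Solune, 1,800 units, £264,924.00):
Base rate for 75.09 is 1%.
75.09 has an FTA preferential rate, but origin Solune is not Ileth; base rate stands.
Duty = £264,924.00 × 1% = £2,649.24.
Line 2 (10.02, Junius, 3,232 kg, £796,138.56):
Base rate for 10.02 is 30.5%.
Duty = £796,138.56 × 30.5% = £242,822.26.
Line 3 (02.36, Ileth, 3,227 kg, £731,205.93):
Base rate for 02.36 is £6.04/kg.
Origin Ileth qualifies under the Coresta–Ileth agreement and 02.36 is covered: preferential rate Free applies instead.
The additional-duty order on 02.36 targets Junius, not Ileth; it does not apply.
Duty = £731,205.93 × 0% = £0.00.
Line 4 (43.34, Tyrovia, 3,052 kg, £77,948.08):
Base rate for 43.34 is 5%.
The additional-duty order on 43.34 targets Junius, not Tyrovia; it does not apply.
Duty = £77,948.08 × 5% = £3,897.40.
Total = £2,649.24 + £242,822.26 + £0.00 + £3,897.40 = £249,368.90.

£249,368.90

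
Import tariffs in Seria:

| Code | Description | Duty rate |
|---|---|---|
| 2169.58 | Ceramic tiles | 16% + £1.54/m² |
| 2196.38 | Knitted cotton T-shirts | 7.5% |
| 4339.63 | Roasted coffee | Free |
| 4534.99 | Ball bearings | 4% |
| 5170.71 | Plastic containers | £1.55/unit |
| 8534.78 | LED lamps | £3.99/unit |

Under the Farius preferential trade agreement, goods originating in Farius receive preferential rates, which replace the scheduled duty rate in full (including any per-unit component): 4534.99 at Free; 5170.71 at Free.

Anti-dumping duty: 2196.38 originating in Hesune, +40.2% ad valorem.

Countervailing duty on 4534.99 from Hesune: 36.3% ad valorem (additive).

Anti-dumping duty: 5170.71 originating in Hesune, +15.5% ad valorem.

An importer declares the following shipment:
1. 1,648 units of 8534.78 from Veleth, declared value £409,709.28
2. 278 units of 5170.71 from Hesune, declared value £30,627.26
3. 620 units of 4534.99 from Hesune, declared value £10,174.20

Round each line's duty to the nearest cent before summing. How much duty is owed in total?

Line 1 (8534.78, Veleth, 1,648 units, £409,709.28):
Base rate for 8534.78 is £3.99/unit.
Duty = 1,648 × £3.99 = £6,575.52.
Line 2 (5170.71, Hesune, 278 units, £30,627.26):
Base rate for 5170.71 is £1.55/unit.
5170.71 has an FTA preferential rate, but origin Hesune is not Farius; base rate stands.
Additional duty on 5170.71 from Hesune: +15.5% ad valorem. Applied ad valorem rate = 15.5%.
Duty = £30,627.26 × 15.5% + 278 × £1.55 = £5,178.13.
Line 3 (4534.99, Hesune, 620 units, £10,174.20):
Base rate for 4534.99 is 4%.
4534.99 has an FTA preferential rate, but origin Hesune is not Farius; base rate stands.
Additional duty on 4534.99 from Hesune: +36.3%. Applied ad valorem rate: 4% + 36.3% = 40.3%.
Duty = £10,174.20 × 40.3% = £4,100.20.
Total = £6,575.52 + £5,178.13 + £4,100.20 = £15,853.85.

£15,853.85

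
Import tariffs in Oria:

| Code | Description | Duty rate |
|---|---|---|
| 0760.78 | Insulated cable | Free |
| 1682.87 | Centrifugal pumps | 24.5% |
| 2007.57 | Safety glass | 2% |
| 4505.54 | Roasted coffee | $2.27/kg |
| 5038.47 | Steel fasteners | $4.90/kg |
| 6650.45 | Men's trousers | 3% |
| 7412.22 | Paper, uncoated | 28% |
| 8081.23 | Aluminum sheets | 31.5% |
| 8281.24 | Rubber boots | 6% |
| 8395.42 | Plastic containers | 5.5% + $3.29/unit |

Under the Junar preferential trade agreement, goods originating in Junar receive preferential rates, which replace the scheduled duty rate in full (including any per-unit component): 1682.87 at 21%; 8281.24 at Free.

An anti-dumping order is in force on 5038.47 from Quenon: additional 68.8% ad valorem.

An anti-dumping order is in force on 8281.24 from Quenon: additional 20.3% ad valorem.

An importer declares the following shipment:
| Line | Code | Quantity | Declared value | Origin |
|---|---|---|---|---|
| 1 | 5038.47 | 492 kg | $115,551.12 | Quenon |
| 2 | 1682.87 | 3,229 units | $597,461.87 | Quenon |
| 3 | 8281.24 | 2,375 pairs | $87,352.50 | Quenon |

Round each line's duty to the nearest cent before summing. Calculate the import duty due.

Line 1 (5038.47, Quenon, 492 kg, $115,551.12):
Base rate for 5038.47 is $4.90/kg.
Additional duty on 5038.47 from Quenon: +68.8% ad valorem. Applied ad valorem rate = 68.8%.
Duty = $115,551.12 × 68.8% + 492 × $4.90 = $81,909.97.
Line 2 (1682.87, Quenon, 3,229 units, $597,461.87):
Base rate for 1682.87 is 24.5%.
1682.87 has an FTA preferential rate, but origin Quenon is not Junar; base rate stands.
Duty = $597,461.87 × 24.5% = $146,378.16.
Line 3 (8281.24, Quenon, 2,375 pairs, $87,352.50):
Base rate for 8281.24 is 6%.
8281.24 has an FTA preferential rate, but origin Quenon is not Junar; base rate stands.
Additional duty on 8281.24 from Quenon: +20.3%. Applied ad valorem rate: 6% + 20.3% = 26.3%.
Duty = $87,352.50 × 26.3% = $22,973.71.
Total = $81,909.97 + $146,378.16 + $22,973.71 = $251,261.84.

$251,261.84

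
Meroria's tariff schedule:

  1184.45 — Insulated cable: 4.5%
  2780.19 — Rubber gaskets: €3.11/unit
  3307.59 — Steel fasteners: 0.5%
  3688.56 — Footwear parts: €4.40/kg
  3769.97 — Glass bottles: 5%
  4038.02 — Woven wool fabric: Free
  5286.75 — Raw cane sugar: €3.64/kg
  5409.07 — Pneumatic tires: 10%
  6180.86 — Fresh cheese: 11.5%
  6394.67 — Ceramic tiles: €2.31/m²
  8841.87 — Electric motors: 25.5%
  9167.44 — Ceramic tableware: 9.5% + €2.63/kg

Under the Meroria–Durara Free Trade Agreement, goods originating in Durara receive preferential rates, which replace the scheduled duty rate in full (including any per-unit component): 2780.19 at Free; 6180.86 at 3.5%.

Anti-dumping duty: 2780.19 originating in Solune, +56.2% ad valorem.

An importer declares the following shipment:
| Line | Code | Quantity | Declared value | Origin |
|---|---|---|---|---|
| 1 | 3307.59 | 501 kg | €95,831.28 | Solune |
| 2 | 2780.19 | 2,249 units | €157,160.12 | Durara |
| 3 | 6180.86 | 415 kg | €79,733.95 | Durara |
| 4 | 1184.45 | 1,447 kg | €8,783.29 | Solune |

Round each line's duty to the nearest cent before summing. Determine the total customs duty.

Line 1 (3307.59, Solune, 501 kg, €95,831.28):
Base rate for 3307.59 is 0.5%.
Duty = €95,831.28 × 0.5% = €479.16.
Line 2 (2780.19, Durara, 2,249 units, €157,160.12):
Base rate for 2780.19 is €3.11/unit.
Origin Durara qualifies under the Meroria–Durara agreement and 2780.19 is covered: preferential rate Free applies instead.
The additional-duty order on 2780.19 targets Solune, not Durara; it does not apply.
Duty = €157,160.12 × 0% = €0.00.
Line 3 (6180.86, Durara, 415 kg, €79,733.95):
Base rate for 6180.86 is 11.5%.
Origin Durara qualifies under the Meroria–Durara agreement and 6180.86 is covered: preferential rate 3.5% applies instead.
Duty = €79,733.95 × 3.5% = €2,790.69.
Line 4 (1184.45, Solune, 1,447 kg, €8,783.29):
Base rate for 1184.45 is 4.5%.
Duty = €8,783.29 × 4.5% = €395.25.
Total = €479.16 + €0.00 + €2,790.69 + €395.25 = €3,665.10.

€3,665.10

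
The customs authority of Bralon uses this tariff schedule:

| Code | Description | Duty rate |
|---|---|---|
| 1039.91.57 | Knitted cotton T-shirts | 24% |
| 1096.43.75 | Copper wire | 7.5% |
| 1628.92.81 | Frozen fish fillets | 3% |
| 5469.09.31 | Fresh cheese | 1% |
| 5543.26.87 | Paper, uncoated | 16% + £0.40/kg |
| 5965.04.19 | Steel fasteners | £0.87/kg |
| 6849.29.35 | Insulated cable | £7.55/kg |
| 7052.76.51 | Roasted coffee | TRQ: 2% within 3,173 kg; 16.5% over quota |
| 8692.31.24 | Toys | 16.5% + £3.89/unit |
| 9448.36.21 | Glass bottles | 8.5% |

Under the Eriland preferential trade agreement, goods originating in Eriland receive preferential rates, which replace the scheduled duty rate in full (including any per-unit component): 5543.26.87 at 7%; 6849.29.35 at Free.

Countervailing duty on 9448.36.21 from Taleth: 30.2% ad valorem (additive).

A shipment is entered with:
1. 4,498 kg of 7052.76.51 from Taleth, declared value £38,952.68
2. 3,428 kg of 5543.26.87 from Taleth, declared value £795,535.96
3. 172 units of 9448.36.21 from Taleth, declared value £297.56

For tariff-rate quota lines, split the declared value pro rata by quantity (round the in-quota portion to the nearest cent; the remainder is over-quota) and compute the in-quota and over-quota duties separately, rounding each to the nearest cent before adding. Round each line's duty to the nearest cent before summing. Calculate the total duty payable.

£131,214.96

Line 1 (7052.76.51, Taleth, 4,498 kg, £38,952.68):
Code 7052.76.51 is under a tariff-rate quota (threshold 3,173 kg). In-quota: 3,173 kg at 2%; over-quota: 1,325 kg at 16.5%.
Pro-rata value split: in-quota = £38,952.68 × 3,173/4,498 = £27,478.18; over-quota = £38,952.68 − £27,478.18 = £11,474.50.
In-quota duty = £27,478.18 × 2% = £549.56. Over-quota duty = £11,474.50 × 16.5% = £1,893.29.
Line duty = £549.56 + £1,893.29 = £2,442.85.
Line 2 (5543.26.87, Taleth, 3,428 kg, £795,535.96):
Base rate for 5543.26.87 is 16% + £0.40/kg.
5543.26.87 has an FTA preferential rate, but origin Taleth is not Eriland; base rate stands.
Duty = £795,535.96 × 16% + 3,428 × £0.40 = £128,656.95.
Line 3 (9448.36.21, Taleth, 172 units, £297.56):
Base rate for 9448.36.21 is 8.5%.
Additional duty on 9448.36.21 from Taleth: +30.2%. Applied ad valorem rate: 8.5% + 30.2% = 38.7%.
Duty = £297.56 × 38.7% = £115.16.
Total = £2,442.85 + £128,656.95 + £115.16 = £131,214.96.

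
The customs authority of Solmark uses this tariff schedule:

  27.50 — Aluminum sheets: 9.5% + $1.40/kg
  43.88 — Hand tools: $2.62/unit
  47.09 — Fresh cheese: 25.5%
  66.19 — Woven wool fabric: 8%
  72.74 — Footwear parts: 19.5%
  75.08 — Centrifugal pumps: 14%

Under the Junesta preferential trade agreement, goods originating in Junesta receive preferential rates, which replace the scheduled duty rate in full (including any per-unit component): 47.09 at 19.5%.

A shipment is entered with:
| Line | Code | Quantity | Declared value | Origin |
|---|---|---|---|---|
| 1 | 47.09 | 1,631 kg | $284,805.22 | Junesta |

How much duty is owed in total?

$55,537.02

Line 1 (47.09, Junesta, 1,631 kg, $284,805.22):
Base rate for 47.09 is 25.5%.
Origin Junesta qualifies under the Solmark–Junesta agreement and 47.09 is covered: preferential rate 19.5% applies instead.
Duty = $284,805.22 × 19.5% = $55,537.02.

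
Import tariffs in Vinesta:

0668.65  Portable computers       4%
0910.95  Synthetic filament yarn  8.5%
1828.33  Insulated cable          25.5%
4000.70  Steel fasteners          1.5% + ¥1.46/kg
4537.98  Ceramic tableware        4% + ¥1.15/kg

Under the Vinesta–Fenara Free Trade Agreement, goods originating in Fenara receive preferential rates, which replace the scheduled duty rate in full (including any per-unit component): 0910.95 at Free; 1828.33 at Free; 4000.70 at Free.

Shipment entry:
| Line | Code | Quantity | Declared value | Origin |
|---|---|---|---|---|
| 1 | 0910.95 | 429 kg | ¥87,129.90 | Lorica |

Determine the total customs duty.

¥7,406.04

Line 1 (0910.95, Lorica, 429 kg, ¥87,129.90):
Base rate for 0910.95 is 8.5%.
0910.95 has an FTA preferential rate, but origin Lorica is not Fenara; base rate stands.
Duty = ¥87,129.90 × 8.5% = ¥7,406.04.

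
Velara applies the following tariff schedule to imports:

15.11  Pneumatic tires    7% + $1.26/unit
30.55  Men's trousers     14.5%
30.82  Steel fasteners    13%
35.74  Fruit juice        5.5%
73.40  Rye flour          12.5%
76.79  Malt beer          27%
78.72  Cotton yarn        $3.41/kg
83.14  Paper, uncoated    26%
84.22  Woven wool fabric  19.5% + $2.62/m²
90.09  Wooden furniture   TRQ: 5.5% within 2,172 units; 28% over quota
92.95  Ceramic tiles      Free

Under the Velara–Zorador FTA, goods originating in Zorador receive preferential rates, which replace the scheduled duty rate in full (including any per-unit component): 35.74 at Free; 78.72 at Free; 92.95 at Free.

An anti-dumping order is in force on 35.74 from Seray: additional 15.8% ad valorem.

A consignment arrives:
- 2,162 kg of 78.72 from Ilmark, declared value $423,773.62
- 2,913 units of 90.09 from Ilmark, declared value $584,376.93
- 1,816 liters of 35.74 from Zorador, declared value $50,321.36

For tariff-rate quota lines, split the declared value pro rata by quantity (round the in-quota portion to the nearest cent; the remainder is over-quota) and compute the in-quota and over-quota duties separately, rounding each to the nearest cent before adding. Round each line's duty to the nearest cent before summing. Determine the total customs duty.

$72,959.85

Line 1 (78.72, Ilmark, 2,162 kg, $423,773.62):
Base rate for 78.72 is $3.41/kg.
78.72 has an FTA preferential rate, but origin Ilmark is not Zorador; base rate stands.
Duty = 2,162 × $3.41 = $7,372.42.
Line 2 (90.09, Ilmark, 2,913 units, $584,376.93):
Code 90.09 is under a tariff-rate quota (threshold 2,172 units). In-quota: 2,172 units at 5.5%; over-quota: 741 units at 28%.
Pro-rata value split: in-quota = $584,376.93 × 2,172/2,913 = $435,724.92; over-quota = $584,376.93 − $435,724.92 = $148,652.01.
In-quota duty = $435,724.92 × 5.5% = $23,964.87. Over-quota duty = $148,652.01 × 28% = $41,622.56.
Line duty = $23,964.87 + $41,622.56 = $65,587.43.
Line 3 (35.74, Zorador, 1,816 liters, $50,321.36):
Base rate for 35.74 is 5.5%.
Origin Zorador qualifies under the Velara–Zorador agreement and 35.74 is covered: preferential rate Free applies instead.
The additional-duty order on 35.74 targets Seray, not Zorador; it does not apply.
Duty = $50,321.36 × 0% = $0.00.
Total = $7,372.42 + $65,587.43 + $0.00 = $72,959.85.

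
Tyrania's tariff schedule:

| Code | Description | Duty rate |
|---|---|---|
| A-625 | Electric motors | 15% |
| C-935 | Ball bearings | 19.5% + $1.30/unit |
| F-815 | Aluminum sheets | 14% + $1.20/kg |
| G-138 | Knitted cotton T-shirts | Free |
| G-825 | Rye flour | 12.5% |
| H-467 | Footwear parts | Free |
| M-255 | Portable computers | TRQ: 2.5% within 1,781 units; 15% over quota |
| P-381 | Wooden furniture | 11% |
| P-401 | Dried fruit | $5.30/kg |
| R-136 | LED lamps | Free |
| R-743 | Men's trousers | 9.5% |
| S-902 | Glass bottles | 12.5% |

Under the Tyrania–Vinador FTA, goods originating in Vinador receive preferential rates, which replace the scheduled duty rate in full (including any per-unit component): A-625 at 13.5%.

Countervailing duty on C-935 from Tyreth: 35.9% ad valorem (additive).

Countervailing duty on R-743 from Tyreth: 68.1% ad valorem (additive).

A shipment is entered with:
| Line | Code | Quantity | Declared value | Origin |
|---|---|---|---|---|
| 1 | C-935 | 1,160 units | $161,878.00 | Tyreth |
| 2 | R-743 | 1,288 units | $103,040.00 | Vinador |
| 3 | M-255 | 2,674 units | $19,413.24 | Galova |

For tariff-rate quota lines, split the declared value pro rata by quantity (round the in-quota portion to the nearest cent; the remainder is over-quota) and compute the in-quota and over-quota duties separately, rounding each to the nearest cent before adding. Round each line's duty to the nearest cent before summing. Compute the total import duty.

Line 1 (C-935, Tyreth, 1,160 units, $161,878.00):
Base rate for C-935 is 19.5% + $1.30/unit.
Additional duty on C-935 from Tyreth: +35.9%. Applied ad valorem rate: 19.5% + 35.9% = 55.4%.
Duty = $161,878.00 × 55.4% + 1,160 × $1.30 = $91,188.41.
Line 2 (R-743, Vinador, 1,288 units, $103,040.00):
Base rate for R-743 is 9.5%.
Origin Vinador is the FTA partner but R-743 is not on the preference list; base rate stands.
The additional-duty order on R-743 targets Tyreth, not Vinador; it does not apply.
Duty = $103,040.00 × 9.5% = $9,788.80.
Line 3 (M-255, Galova, 2,674 units, $19,413.24):
Code M-255 is under a tariff-rate quota (threshold 1,781 units). In-quota: 1,781 units at 2.5%; over-quota: 893 units at 15%.
Pro-rata value split: in-quota = $19,413.24 × 1,781/2,674 = $12,930.06; over-quota = $19,413.24 − $12,930.06 = $6,483.18.
In-quota duty = $12,930.06 × 2.5% = $323.25. Over-quota duty = $6,483.18 × 15% = $972.48.
Line duty = $323.25 + $972.48 = $1,295.73.
Total = $91,188.41 + $9,788.80 + $1,295.73 = $102,272.94.

$102,272.94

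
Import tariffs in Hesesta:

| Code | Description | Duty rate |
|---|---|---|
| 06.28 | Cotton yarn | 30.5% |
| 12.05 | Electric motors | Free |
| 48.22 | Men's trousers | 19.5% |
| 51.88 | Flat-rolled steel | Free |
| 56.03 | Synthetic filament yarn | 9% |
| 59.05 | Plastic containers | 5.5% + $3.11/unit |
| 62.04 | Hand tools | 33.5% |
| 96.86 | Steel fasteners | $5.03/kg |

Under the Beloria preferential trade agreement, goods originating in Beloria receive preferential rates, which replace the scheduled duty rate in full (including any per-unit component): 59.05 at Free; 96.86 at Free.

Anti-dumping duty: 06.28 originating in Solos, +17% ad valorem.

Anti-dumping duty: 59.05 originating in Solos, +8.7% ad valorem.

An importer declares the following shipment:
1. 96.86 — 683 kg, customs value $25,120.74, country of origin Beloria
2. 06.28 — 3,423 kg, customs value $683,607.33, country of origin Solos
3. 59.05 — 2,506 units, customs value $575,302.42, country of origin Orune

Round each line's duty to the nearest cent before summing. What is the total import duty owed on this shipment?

Line 1 (96.86, Beloria, 683 kg, $25,120.74):
Base rate for 96.86 is $5.03/kg.
Origin Beloria qualifies under the Hesesta–Beloria agreement and 96.86 is covered: preferential rate Free applies instead.
Duty = $25,120.74 × 0% = $0.00.
Line 2 (06.28, Solos, 3,423 kg, $683,607.33):
Base rate for 06.28 is 30.5%.
Additional duty on 06.28 from Solos: +17%. Applied ad valorem rate: 30.5% + 17% = 47.5%.
Duty = $683,607.33 × 47.5% = $324,713.48.
Line 3 (59.05, Orune, 2,506 units, $575,302.42):
Base rate for 59.05 is 5.5% + $3.11/unit.
59.05 has an FTA preferential rate, but origin Orune is not Beloria; base rate stands.
The additional-duty order on 59.05 targets Solos, not Orune; it does not apply.
Duty = $575,302.42 × 5.5% + 2,506 × $3.11 = $39,435.29.
Total = $0.00 + $324,713.48 + $39,435.29 = $364,148.77.

$364,148.77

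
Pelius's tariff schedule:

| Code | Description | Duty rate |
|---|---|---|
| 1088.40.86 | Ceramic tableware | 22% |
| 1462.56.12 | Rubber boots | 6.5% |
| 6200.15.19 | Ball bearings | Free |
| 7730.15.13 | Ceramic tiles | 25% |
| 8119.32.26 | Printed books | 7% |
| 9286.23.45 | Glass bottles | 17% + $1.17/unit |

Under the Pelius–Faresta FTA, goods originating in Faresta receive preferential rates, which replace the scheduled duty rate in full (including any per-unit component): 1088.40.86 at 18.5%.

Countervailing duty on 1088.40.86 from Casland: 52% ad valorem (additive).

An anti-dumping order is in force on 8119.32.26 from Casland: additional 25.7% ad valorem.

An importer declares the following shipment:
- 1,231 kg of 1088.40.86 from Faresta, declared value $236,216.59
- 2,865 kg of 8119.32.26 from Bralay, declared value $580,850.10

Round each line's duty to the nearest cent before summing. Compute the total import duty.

Line 1 (1088.40.86, Faresta, 1,231 kg, $236,216.59):
Base rate for 1088.40.86 is 22%.
Origin Faresta qualifies under the Pelius–Faresta agreement and 1088.40.86 is covered: preferential rate 18.5% applies instead.
The additional-duty order on 1088.40.86 targets Casland, not Faresta; it does not apply.
Duty = $236,216.59 × 18.5% = $43,700.07.
Line 2 (8119.32.26, Bralay, 2,865 kg, $580,850.10):
Base rate for 8119.32.26 is 7%.
The additional-duty order on 8119.32.26 targets Casland, not Bralay; it does not apply.
Duty = $580,850.10 × 7% = $40,659.51.
Total = $43,700.07 + $40,659.51 = $84,359.58.

$84,359.58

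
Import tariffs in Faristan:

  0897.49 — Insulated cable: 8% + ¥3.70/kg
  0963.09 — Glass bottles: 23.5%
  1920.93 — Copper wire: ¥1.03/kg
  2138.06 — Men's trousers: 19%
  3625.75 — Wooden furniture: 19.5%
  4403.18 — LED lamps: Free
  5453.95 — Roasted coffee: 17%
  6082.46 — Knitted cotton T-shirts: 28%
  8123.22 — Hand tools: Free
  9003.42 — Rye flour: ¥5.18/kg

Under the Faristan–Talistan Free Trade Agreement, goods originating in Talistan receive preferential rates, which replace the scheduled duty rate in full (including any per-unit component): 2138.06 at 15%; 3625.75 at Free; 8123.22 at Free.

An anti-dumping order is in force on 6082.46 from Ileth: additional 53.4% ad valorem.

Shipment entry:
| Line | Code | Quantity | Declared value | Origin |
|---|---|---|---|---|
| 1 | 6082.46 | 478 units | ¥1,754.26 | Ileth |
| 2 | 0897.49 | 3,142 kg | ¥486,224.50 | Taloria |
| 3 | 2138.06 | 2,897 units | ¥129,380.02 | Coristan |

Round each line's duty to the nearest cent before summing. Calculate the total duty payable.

Line 1 (6082.46, Ileth, 478 units, ¥1,754.26):
Base rate for 6082.46 is 28%.
Additional duty on 6082.46 from Ileth: +53.4%. Applied ad valorem rate: 28% + 53.4% = 81.4%.
Duty = ¥1,754.26 × 81.4% = ¥1,427.97.
Line 2 (0897.49, Taloria, 3,142 kg, ¥486,224.50):
Base rate for 0897.49 is 8% + ¥3.70/kg.
Duty = ¥486,224.50 × 8% + 3,142 × ¥3.70 = ¥50,523.36.
Line 3 (2138.06, Coristan, 2,897 units, ¥129,380.02):
Base rate for 2138.06 is 19%.
2138.06 has an FTA preferential rate, but origin Coristan is not Talistan; base rate stands.
Duty = ¥129,380.02 × 19% = ¥24,582.20.
Total = ¥1,427.97 + ¥50,523.36 + ¥24,582.20 = ¥76,533.53.

¥76,533.53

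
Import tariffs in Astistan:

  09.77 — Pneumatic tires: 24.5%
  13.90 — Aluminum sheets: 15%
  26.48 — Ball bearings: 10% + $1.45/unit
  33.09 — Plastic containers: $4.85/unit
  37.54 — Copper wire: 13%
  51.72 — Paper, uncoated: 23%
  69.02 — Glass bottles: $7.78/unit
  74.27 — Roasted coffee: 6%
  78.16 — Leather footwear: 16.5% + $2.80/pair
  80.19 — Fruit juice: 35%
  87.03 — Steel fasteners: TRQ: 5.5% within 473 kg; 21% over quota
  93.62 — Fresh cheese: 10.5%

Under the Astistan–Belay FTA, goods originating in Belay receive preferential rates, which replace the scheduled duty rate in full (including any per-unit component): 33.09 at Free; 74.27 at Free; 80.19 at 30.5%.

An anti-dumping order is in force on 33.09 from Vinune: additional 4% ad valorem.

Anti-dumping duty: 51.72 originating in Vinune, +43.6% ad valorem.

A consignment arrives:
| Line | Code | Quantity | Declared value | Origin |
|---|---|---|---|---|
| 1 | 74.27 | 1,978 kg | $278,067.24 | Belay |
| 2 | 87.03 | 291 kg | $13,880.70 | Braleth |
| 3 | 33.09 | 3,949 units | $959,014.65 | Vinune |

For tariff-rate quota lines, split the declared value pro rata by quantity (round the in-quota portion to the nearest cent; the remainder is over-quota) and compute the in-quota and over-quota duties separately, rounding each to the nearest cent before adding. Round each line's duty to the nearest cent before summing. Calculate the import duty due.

$58,276.68

Line 1 (74.27, Belay, 1,978 kg, $278,067.24):
Base rate for 74.27 is 6%.
Origin Belay qualifies under the Astistan–Belay agreement and 74.27 is covered: preferential rate Free applies instead.
Duty = $278,067.24 × 0% = $0.00.
Line 2 (87.03, Braleth, 291 kg, $13,880.70):
Code 87.03 is under a tariff-rate quota (threshold 473 kg). Quantity 291 kg is within the quota, so the in-quota rate 5.5% applies to the full value.
Duty = $13,880.70 × 5.5% = $763.44.
Line 3 (33.09, Vinune, 3,949 units, $959,014.65):
Base rate for 33.09 is $4.85/unit.
33.09 has an FTA preferential rate, but origin Vinune is not Belay; base rate stands.
Additional duty on 33.09 from Vinune: +4% ad valorem. Applied ad valorem rate = 4%.
Duty = $959,014.65 × 4% + 3,949 × $4.85 = $57,513.24.
Total = $0.00 + $763.44 + $57,513.24 = $58,276.68.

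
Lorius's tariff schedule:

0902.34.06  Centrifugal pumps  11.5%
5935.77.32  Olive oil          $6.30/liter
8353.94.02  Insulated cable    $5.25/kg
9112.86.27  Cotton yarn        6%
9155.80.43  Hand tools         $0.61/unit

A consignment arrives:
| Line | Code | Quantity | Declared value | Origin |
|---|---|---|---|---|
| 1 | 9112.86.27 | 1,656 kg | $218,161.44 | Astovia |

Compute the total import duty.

$13,089.69

Line 1 (9112.86.27, Astovia, 1,656 kg, $218,161.44):
Base rate for 9112.86.27 is 6%.
Duty = $218,161.44 × 6% = $13,089.69.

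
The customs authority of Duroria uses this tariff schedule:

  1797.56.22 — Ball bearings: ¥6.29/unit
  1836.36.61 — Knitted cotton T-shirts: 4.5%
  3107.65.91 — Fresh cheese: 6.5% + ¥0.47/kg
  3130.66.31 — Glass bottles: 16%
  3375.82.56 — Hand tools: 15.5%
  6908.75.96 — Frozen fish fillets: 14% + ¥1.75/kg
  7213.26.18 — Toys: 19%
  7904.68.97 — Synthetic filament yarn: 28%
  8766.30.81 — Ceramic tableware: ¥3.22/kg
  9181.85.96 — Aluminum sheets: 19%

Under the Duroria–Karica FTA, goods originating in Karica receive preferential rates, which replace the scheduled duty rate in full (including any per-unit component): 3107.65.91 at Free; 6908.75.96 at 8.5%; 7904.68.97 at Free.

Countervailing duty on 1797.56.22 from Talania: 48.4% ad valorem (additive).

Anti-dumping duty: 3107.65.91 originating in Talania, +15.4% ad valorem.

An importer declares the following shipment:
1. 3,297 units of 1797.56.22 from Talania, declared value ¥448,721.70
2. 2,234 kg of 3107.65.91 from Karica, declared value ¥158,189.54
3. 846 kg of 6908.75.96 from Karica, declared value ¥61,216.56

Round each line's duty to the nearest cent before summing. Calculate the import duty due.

Line 1 (1797.56.22, Talania, 3,297 units, ¥448,721.70):
Base rate for 1797.56.22 is ¥6.29/unit.
Additional duty on 1797.56.22 from Talania: +48.4% ad valorem. Applied ad valorem rate = 48.4%.
Duty = ¥448,721.70 × 48.4% + 3,297 × ¥6.29 = ¥237,919.43.
Line 2 (3107.65.91, Karica, 2,234 kg, ¥158,189.54):
Base rate for 3107.65.91 is 6.5% + ¥0.47/kg.
Origin Karica qualifies under the Duroria–Karica agreement and 3107.65.91 is covered: preferential rate Free applies instead.
The additional-duty order on 3107.65.91 targets Talania, not Karica; it does not apply.
Duty = ¥158,189.54 × 0% = ¥0.00.
Line 3 (6908.75.96, Karica, 846 kg, ¥61,216.56):
Base rate for 6908.75.96 is 14% + ¥1.75/kg.
Origin Karica qualifies under the Duroria–Karica agreement and 6908.75.96 is covered: preferential rate 8.5% applies instead.
Duty = ¥61,216.56 × 8.5% = ¥5,203.41.
Total = ¥237,919.43 + ¥0.00 + ¥5,203.41 = ¥243,122.84.

¥243,122.84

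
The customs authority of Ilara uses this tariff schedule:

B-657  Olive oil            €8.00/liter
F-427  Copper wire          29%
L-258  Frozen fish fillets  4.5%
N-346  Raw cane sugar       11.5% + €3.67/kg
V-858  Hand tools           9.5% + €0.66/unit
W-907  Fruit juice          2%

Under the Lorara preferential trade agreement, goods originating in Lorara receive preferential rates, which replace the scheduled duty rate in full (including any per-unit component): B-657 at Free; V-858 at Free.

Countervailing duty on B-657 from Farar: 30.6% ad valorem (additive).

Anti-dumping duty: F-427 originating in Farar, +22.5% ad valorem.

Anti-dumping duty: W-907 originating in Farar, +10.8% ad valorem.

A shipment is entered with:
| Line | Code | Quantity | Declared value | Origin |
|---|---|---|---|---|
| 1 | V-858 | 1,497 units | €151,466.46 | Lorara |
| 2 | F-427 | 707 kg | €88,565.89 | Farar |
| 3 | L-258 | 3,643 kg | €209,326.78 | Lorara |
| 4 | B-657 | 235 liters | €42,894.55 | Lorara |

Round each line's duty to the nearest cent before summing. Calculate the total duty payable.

€55,031.14

Line 1 (V-858, Lorara, 1,497 units, €151,466.46):
Base rate for V-858 is 9.5% + €0.66/unit.
Origin Lorara qualifies under the Ilara–Lorara agreement and V-858 is covered: preferential rate Free applies instead.
Duty = €151,466.46 × 0% = €0.00.
Line 2 (F-427, Farar, 707 kg, €88,565.89):
Base rate for F-427 is 29%.
Additional duty on F-427 from Farar: +22.5%. Applied ad valorem rate: 29% + 22.5% = 51.5%.
Duty = €88,565.89 × 51.5% = €45,611.43.
Line 3 (L-258, Lorara, 3,643 kg, €209,326.78):
Base rate for L-258 is 4.5%.
Origin Lorara is the FTA partner but L-258 is not on the preference list; base rate stands.
Duty = €209,326.78 × 4.5% = €9,419.71.
Line 4 (B-657, Lorara, 235 liters, €42,894.55):
Base rate for B-657 is €8.00/liter.
Origin Lorara qualifies under the Ilara–Lorara agreement and B-657 is covered: preferential rate Free applies instead.
The additional-duty order on B-657 targets Farar, not Lorara; it does not apply.
Duty = €42,894.55 × 0% = €0.00.
Total = €0.00 + €45,611.43 + €9,419.71 + €0.00 = €55,031.14.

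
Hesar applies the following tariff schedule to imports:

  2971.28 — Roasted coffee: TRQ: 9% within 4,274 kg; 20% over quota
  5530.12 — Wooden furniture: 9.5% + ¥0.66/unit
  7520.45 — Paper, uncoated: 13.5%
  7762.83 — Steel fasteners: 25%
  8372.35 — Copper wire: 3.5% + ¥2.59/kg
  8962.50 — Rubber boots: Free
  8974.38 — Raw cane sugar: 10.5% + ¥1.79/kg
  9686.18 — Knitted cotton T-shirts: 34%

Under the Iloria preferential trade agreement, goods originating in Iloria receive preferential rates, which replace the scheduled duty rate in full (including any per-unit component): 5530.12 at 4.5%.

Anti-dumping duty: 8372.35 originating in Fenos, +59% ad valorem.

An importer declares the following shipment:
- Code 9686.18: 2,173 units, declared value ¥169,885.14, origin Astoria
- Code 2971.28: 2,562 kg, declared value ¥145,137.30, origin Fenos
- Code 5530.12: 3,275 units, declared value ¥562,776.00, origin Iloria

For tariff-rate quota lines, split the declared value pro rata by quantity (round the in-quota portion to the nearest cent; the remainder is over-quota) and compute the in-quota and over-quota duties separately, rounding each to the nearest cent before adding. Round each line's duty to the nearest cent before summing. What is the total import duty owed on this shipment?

Line 1 (9686.18, Astoria, 2,173 units, ¥169,885.14):
Base rate for 9686.18 is 34%.
Duty = ¥169,885.14 × 34% = ¥57,760.95.
Line 2 (2971.28, Fenos, 2,562 kg, ¥145,137.30):
Code 2971.28 is under a tariff-rate quota (threshold 4,274 kg). Quantity 2,562 kg is within the quota, so the in-quota rate 9% applies to the full value.
Duty = ¥145,137.30 × 9% = ¥13,062.36.
Line 3 (5530.12, Iloria, 3,275 units, ¥562,776.00):
Base rate for 5530.12 is 9.5% + ¥0.66/unit.
Origin Iloria qualifies under the Hesar–Iloria agreement and 5530.12 is covered: preferential rate 4.5% applies instead.
Duty = ¥562,776.00 × 4.5% = ¥25,324.92.
Total = ¥57,760.95 + ¥13,062.36 + ¥25,324.92 = ¥96,148.23.

¥96,148.23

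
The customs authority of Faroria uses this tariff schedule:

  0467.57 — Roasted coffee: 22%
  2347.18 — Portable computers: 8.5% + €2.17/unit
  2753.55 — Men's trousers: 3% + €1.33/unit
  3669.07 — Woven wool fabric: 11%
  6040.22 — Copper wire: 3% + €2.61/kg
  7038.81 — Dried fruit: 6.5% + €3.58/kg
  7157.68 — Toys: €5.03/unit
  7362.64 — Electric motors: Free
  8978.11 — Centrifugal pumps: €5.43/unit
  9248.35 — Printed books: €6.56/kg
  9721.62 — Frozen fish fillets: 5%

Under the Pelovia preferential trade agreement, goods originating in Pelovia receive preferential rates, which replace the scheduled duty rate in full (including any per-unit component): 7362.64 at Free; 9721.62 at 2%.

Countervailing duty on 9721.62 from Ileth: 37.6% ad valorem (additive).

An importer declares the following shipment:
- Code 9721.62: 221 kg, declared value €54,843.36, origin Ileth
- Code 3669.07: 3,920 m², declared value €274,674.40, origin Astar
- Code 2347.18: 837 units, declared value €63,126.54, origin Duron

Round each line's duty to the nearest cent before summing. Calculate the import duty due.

€60,759.50

Line 1 (9721.62, Ileth, 221 kg, €54,843.36):
Base rate for 9721.62 is 5%.
9721.62 has an FTA preferential rate, but origin Ileth is not Pelovia; base rate stands.
Additional duty on 9721.62 from Ileth: +37.6%. Applied ad valorem rate: 5% + 37.6% = 42.6%.
Duty = €54,843.36 × 42.6% = €23,363.27.
Line 2 (3669.07, Astar, 3,920 m², €274,674.40):
Base rate for 3669.07 is 11%.
Duty = €274,674.40 × 11% = €30,214.18.
Line 3 (2347.18, Duron, 837 units, €63,126.54):
Base rate for 2347.18 is 8.5% + €2.17/unit.
Duty = €63,126.54 × 8.5% + 837 × €2.17 = €7,182.05.
Total = €23,363.27 + €30,214.18 + €7,182.05 = €60,759.50.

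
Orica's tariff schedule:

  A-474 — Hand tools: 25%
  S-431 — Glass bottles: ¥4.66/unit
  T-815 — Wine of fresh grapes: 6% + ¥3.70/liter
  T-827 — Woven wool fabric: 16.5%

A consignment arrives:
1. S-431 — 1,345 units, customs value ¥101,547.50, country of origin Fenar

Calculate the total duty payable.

¥6,267.70

Line 1 (S-431, Fenar, 1,345 units, ¥101,547.50):
Base rate for S-431 is ¥4.66/unit.
Duty = 1,345 × ¥4.66 = ¥6,267.70.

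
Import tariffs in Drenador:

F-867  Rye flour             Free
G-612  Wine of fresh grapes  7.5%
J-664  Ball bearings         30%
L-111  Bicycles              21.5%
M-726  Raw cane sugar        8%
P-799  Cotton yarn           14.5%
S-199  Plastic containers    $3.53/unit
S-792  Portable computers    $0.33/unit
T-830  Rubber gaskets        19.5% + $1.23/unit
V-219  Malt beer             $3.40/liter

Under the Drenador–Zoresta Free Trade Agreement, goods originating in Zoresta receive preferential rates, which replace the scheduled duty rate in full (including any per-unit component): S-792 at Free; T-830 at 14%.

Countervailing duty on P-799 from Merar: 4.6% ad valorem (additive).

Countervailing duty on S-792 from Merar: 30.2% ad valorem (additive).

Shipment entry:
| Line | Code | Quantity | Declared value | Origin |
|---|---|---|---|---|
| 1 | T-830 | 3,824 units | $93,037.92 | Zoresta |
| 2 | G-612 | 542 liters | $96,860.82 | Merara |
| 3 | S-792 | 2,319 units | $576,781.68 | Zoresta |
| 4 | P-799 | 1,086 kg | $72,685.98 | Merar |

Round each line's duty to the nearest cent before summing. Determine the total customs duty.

Line 1 (T-830, Zoresta, 3,824 units, $93,037.92):
Base rate for T-830 is 19.5% + $1.23/unit.
Origin Zoresta qualifies under the Drenador–Zoresta agreement and T-830 is covered: preferential rate 14% applies instead.
Duty = $93,037.92 × 14% = $13,025.31.
Line 2 (G-612, Merara, 542 liters, $96,860.82):
Base rate for G-612 is 7.5%.
Duty = $96,860.82 × 7.5% = $7,264.56.
Line 3 (S-792, Zoresta, 2,319 units, $576,781.68):
Base rate for S-792 is $0.33/unit.
Origin Zoresta qualifies under the Drenador–Zoresta agreement and S-792 is covered: preferential rate Free applies instead.
The additional-duty order on S-792 targets Merar, not Zoresta; it does not apply.
Duty = $576,781.68 × 0% = $0.00.
Line 4 (P-799, Merar, 1,086 kg, $72,685.98):
Base rate for P-799 is 14.5%.
Additional duty on P-799 from Merar: +4.6%. Applied ad valorem rate: 14.5% + 4.6% = 19.1%.
Duty = $72,685.98 × 19.1% = $13,883.02.
Total = $13,025.31 + $7,264.56 + $0.00 + $13,883.02 = $34,172.89.

$34,172.89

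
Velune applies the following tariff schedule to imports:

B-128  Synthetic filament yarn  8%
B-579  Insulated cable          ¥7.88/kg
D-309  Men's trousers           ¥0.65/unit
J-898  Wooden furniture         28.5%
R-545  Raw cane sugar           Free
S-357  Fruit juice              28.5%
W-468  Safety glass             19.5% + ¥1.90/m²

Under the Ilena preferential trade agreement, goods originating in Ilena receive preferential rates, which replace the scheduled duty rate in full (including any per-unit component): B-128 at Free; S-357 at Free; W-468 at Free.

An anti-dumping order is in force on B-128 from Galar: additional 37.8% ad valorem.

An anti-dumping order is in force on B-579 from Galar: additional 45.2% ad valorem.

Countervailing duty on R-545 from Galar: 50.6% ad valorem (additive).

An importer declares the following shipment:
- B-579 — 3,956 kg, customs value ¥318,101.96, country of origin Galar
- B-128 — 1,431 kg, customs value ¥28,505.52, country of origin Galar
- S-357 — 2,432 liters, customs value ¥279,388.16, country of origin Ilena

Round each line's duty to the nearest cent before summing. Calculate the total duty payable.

Line 1 (B-579, Galar, 3,956 kg, ¥318,101.96):
Base rate for B-579 is ¥7.88/kg.
Additional duty on B-579 from Galar: +45.2% ad valorem. Applied ad valorem rate = 45.2%.
Duty = ¥318,101.96 × 45.2% + 3,956 × ¥7.88 = ¥174,955.37.
Line 2 (B-128, Galar, 1,431 kg, ¥28,505.52):
Base rate for B-128 is 8%.
B-128 has an FTA preferential rate, but origin Galar is not Ilena; base rate stands.
Additional duty on B-128 from Galar: +37.8%. Applied ad valorem rate: 8% + 37.8% = 45.8%.
Duty = ¥28,505.52 × 45.8% = ¥13,055.53.
Line 3 (S-357, Ilena, 2,432 liters, ¥279,388.16):
Base rate for S-357 is 28.5%.
Origin Ilena qualifies under the Velune–Ilena agreement and S-357 is covered: preferential rate Free applies instead.
Duty = ¥279,388.16 × 0% = ¥0.00.
Total = ¥174,955.37 + ¥13,055.53 + ¥0.00 = ¥188,010.90.

¥188,010.90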